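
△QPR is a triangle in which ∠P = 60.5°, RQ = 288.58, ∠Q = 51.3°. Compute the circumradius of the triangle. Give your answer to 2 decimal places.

The third angle is ∠R = 180° − ∠Q − ∠P = 68.20°.
Law of sines: PR = RQ·sin Q/sin P ≈ 258.76.
Law of sines: QP = RQ·sin R/sin P ≈ 307.85.
Circumradius = RQ/(2 sin P) ≈ 165.78.

165.78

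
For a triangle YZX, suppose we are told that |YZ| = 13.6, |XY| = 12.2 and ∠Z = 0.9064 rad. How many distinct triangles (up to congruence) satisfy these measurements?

2

|YZ|·sin Z = 13.6·sin(0.9064 rad) ≈ 10.71.
Since |YZ| sin Z < |XY| < |YZ| (10.71 < 12.2 < 13.6), two triangles exist.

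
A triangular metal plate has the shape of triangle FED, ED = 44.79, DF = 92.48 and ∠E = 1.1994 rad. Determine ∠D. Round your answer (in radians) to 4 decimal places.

Law of sines: sin F = ED·sin E/DF ≈ 0.45130.
Since DF ≥ ED, only the acute value applies: ∠F ≈ 0.4682 rad.
Then ∠D = π − ∠E − ∠F ≈ 1.4740 rad.

1.4740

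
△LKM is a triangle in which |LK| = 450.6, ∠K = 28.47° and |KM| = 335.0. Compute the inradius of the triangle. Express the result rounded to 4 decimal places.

71.3217

By the law of cosines, |ML|² = |LK|² + |KM|² − 2·|LK|·|KM|·cos K = 49873, so |ML| ≈ 223.32.
Area = ½·|LK|·|KM|·sin K ≈ 35979.
Semiperimeter s = (335+223.32+450.6)/2 = 504.46.
Inradius = area/s = 35979/504.46 ≈ 71.322.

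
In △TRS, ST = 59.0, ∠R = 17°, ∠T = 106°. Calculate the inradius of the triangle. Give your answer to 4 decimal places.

22.7332

The third angle is ∠S = 180° − ∠T − ∠R = 57.00°.
Law of sines: RS = ST·sin T/sin R ≈ 193.98.
Law of sines: TR = ST·sin S/sin R ≈ 169.24.
Area = ½·ST·RS·sin S ≈ 4799.2.
Semiperimeter s = (193.98+59+169.24)/2 = 211.11.
Inradius = area/s = 4799.2/211.11 ≈ 22.733.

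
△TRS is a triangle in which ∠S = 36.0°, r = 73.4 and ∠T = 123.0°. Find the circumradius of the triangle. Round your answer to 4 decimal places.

102.4087

The third angle is ∠R = 180° − ∠S − ∠T = 21.00°.
Law of sines: t = r·sin T/sin R ≈ 171.77.
Law of sines: s = r·sin S/sin R ≈ 120.39.
Circumradius = r/(2 sin R) ≈ 102.41.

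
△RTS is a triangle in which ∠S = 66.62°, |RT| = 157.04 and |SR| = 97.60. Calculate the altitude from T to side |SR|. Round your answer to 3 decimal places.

153.940

Law of sines: sin T = |SR|·sin S/|RT| ≈ 0.57047.
Since |RT| ≥ |SR|, only the acute value applies: ∠T ≈ 34.78°.
Then ∠R = 180° − ∠S − ∠T ≈ 78.60°.
Law of sines gives |TS| = |RT|·sin R/sin S ≈ 167.71.
Area = ½·|RT|·|SR|·sin R ≈ 7512.3.
The altitude from T has length 2·area/|SR| ≈ 153.94.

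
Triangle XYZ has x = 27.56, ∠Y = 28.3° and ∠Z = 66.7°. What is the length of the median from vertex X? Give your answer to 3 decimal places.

The third angle is ∠X = 180° − ∠Y − ∠Z = 85.00°.
Law of sines: y = x·sin Y/sin X ≈ 13.116.
Law of sines: z = x·sin Z/sin X ≈ 25.409.
Median from X: ½√(2·y² + 2·z² − x²) ≈ 14.796.

m_X ≈ 14.796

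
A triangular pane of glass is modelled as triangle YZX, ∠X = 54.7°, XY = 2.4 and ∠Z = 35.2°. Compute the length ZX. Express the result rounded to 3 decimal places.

4.164

The third angle is ∠Y = 180° − ∠Z − ∠X = 90.10°.
Law of sines: ZX = XY·sin Y/sin Z ≈ 4.1635.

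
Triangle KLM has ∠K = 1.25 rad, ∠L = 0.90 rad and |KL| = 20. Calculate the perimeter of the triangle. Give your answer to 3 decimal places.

The third angle is ∠M = π − ∠K − ∠L = 0.992 rad.
Law of sines: |LM| = |KL|·sin K/sin M ≈ 22.679.
Law of sines: |MK| = |KL|·sin L/sin M ≈ 18.72.
Semiperimeter s = (22.679+18.72+20)/2 = 30.699.
Perimeter = 22.679 + 18.72 + 20 = 61.398.

perimeter ≈ 61.398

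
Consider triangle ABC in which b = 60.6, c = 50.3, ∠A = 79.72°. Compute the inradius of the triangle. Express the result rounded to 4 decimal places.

By the law of cosines, a² = b² + c² − 2·b·c·cos A = 5114.5, so a ≈ 71.516.
Area = ½·b·c·sin A ≈ 1499.6.
Semiperimeter s = (71.516+60.6+50.3)/2 = 91.208.
Inradius = area/s = 1499.6/91.208 ≈ 16.442.

16.4418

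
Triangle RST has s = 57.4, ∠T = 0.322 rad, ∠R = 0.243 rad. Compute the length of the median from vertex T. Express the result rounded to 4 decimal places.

m_T ≈ 41.1379

The third angle is ∠S = π − ∠T − ∠R = 2.577 rad.
Law of sines: r = s·sin R/sin S ≈ 25.796.
Law of sines: t = s·sin T/sin S ≈ 33.927.
Median from T: ½√(2·r² + 2·s² − t²) ≈ 41.138.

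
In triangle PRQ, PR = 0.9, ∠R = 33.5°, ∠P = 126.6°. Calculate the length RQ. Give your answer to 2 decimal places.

2.12

The third angle is ∠Q = 180° − ∠P − ∠R = 19.90°.
Law of sines: RQ = PR·sin P/sin Q ≈ 2.1227.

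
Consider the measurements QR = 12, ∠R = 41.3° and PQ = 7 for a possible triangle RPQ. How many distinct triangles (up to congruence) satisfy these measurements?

QR·sin R = 12·sin(41.3°) ≈ 7.92.
Since PQ = 7 < 7.92 = QR sin R, no triangle exists.

0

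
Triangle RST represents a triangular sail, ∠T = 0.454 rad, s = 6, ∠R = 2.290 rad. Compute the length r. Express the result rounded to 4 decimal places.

11.6580

The third angle is ∠S = π − ∠T − ∠R = 0.398 rad.
Law of sines: r = s·sin R/sin S ≈ 11.658.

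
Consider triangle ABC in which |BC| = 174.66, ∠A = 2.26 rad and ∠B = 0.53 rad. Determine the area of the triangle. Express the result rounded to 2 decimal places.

The third angle is ∠C = π − ∠A − ∠B = 0.352 rad.
Law of sines: |CA| = |BC|·sin B/sin A ≈ 114.41.
Law of sines: |AB| = |BC|·sin C/sin A ≈ 77.942.
Area = ½·|BC|·|CA|·sin C ≈ 3441.

area ≈ 3440.99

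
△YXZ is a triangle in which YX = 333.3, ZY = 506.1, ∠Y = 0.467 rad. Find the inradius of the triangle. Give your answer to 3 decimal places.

69.274

By the law of cosines, XZ² = ZY² + YX² − 2·ZY·YX·cos Y = 65984, so XZ ≈ 256.87.
Area = ½·ZY·YX·sin Y ≈ 37971.
Semiperimeter s = (256.87+506.1+333.3)/2 = 548.14.
Inradius = area/s = 37971/548.14 ≈ 69.274.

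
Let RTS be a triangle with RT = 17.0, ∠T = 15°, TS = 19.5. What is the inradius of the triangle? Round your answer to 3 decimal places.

r ≈ 2.049

By the law of cosines, SR² = RT² + TS² − 2·RT·TS·cos T = 28.841, so SR ≈ 5.3704.
Area = ½·RT·TS·sin T ≈ 42.899.
Semiperimeter s = (19.5+5.3704+17)/2 = 20.935.
Inradius = area/s = 42.899/20.935 ≈ 2.0491.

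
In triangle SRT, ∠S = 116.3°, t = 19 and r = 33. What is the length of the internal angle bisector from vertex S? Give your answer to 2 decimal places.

t_S ≈ 12.73

By the law of cosines, s² = r² + t² − 2·r·t·cos S = 2005.6, so s ≈ 44.784.
The bisector from S has length 2·r·t·cos(∠S/2)/(r+t) ≈ 12.726.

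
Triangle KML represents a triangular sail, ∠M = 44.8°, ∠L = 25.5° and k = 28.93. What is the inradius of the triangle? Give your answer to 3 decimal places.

r ≈ 4.226

The third angle is ∠K = 180° − ∠M − ∠L = 109.70°.
Law of sines: m = k·sin M/sin K ≈ 21.652.
Law of sines: l = k·sin L/sin K ≈ 13.229.
Area = ½·k·m·sin L ≈ 134.84.
Semiperimeter s = (28.93+21.652+13.229)/2 = 31.906.
Inradius = area/s = 134.84/31.906 ≈ 4.2261.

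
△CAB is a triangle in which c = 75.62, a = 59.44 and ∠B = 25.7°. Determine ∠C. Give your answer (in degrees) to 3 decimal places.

By the law of cosines, b² = c² + a² − 2·c·a·cos B = 1151.1, so b ≈ 33.928.
Law of cosines again: cos C = (a² + b² − c²)/(2·a·b) ≈ -0.25641, so ∠C ≈ 104.86°.

104.857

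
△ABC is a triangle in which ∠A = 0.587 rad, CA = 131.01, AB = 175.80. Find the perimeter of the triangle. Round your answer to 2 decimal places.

405.38

By the law of cosines, BC² = CA² + AB² − 2·CA·AB·cos A = 9716.8, so BC ≈ 98.574.
Semiperimeter s = (98.574+131.01+175.8)/2 = 202.69.
Perimeter = 98.574 + 131.01 + 175.8 = 405.38.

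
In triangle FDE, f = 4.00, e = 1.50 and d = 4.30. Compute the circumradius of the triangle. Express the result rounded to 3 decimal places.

R ≈ 2.150

By the law of cosines, cos F = (d² + e² − f²) / (2·d·e) ≈ 0.36744, so ∠F ≈ 68.44°.
Circumradius = f/(2 sin F) ≈ 2.1504.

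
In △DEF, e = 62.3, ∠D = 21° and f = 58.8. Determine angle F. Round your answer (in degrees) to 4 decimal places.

By the law of cosines, d² = e² + f² − 2·e·f·cos D = 498.87, so d ≈ 22.335.
Law of cosines again: cos F = (d² + e² − f²)/(2·d·e) ≈ 0.33156, so ∠F ≈ 70.64°.

∠F ≈ 70.6367°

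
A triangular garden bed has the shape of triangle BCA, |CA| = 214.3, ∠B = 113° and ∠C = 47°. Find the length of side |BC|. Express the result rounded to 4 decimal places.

The third angle is ∠A = 180° − ∠B − ∠C = 20.00°.
Law of sines: |BC| = |CA|·sin A/sin B ≈ 79.625.

79.6247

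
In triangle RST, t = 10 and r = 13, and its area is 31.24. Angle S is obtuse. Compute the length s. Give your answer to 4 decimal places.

22.2935

From area = ½·t·r·sin S, we get sin S = 2·area/(t·r) ≈ 0.48062.
Taking the obtuse solution, ∠S ≈ 151.27°.
Law of cosines then gives s ≈ 22.294.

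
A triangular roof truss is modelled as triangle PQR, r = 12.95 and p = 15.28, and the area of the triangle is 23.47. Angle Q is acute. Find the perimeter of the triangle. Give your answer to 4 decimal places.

perimeter ≈ 32.3196

From area = ½·r·p·sin Q, we get sin Q = 2·area/(r·p) ≈ 0.23722.
Taking the acute solution, ∠Q ≈ 13.72°.
Law of cosines then gives q ≈ 4.0896.
Perimeter = 15.28 + 4.0896 + 12.95 = 32.32.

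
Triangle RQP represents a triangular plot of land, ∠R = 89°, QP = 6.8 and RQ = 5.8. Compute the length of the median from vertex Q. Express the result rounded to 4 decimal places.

6.0502

Law of sines: sin P = RQ·sin R/QP ≈ 0.85281.
Since QP ≥ RQ, only the acute value applies: ∠P ≈ 58.52°.
Then ∠Q = 180° − ∠R − ∠P ≈ 32.48°.
Law of sines gives PR = QP·sin Q/sin R ≈ 3.6523.
Median from Q: ½√(2·RQ² + 2·QP² − PR²) ≈ 6.0502.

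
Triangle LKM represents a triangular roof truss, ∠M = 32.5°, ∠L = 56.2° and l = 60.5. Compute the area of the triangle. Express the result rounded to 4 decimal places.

The third angle is ∠K = 180° − ∠M − ∠L = 91.30°.
Law of sines: k = l·sin K/sin L ≈ 72.786.
Law of sines: m = l·sin M/sin L ≈ 39.118.
Area = ½·l·k·sin M ≈ 1183.

1183.0213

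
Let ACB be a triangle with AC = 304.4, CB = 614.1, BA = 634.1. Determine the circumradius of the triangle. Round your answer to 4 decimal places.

By the law of cosines, cos A = (BA² + AC² − CB²) / (2·BA·AC) ≈ 0.30469, so ∠A ≈ 72.26°.
Circumradius = CB/(2 sin A) ≈ 322.38.

R ≈ 322.3788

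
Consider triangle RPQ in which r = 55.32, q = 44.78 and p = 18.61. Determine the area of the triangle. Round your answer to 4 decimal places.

Semiperimeter s = (55.32 + 18.61 + 44.78)/2 = 59.355.
Heron's formula: area = √(59.355·4.035·40.745·14.575) ≈ 377.13.

area ≈ 377.1307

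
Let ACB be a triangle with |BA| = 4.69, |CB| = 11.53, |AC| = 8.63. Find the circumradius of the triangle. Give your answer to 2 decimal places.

By the law of cosines, cos A = (|BA|² + |AC|² − |CB|²) / (2·|BA|·|AC|) ≈ -0.45050, so ∠A ≈ 116.78°.
Circumradius = |CB|/(2 sin A) ≈ 6.4574.

R ≈ 6.46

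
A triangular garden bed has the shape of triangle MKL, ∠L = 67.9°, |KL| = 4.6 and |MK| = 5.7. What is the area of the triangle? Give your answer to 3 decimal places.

Law of sines: sin M = |KL|·sin L/|MK| ≈ 0.74772.
Since |MK| ≥ |KL|, only the acute value applies: ∠M ≈ 48.39°.
Then ∠K = 180° − ∠L − ∠M ≈ 63.71°.
Law of sines gives |LM| = |MK|·sin K/sin L ≈ 5.5155.
Area = ½·|MK|·|KL|·sin K ≈ 11.754.

11.754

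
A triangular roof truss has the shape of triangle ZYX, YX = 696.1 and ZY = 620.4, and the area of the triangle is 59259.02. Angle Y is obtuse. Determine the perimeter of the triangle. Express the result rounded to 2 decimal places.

From area = ½·ZY·YX·sin Y, we get sin Y = 2·area/(ZY·YX) ≈ 0.27444.
Taking the obtuse solution, ∠Y ≈ 164.07°.
Law of cosines then gives XZ ≈ 1303.8.
Perimeter = 696.1 + 1303.8 + 620.4 = 2620.3.

perimeter ≈ 2620.34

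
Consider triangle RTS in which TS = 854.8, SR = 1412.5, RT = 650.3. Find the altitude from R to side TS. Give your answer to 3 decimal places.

h_R ≈ 424.925

Semiperimeter s = (854.8 + 1412.5 + 650.3)/2 = 1458.8.
Heron's formula: area = √(1458.8·604·46.3·808.5) ≈ 1.8161e+05.
The altitude from R has length 2·area/TS ≈ 424.93.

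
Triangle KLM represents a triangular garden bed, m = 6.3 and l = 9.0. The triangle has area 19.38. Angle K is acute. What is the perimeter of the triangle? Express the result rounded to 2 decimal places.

perimeter ≈ 21.46

From area = ½·l·m·sin K, we get sin K = 2·area/(l·m) ≈ 0.68360.
Taking the acute solution, ∠K ≈ 43.13°.
Law of cosines then gives k ≈ 6.1582.
Perimeter = 6.1582 + 9 + 6.3 = 21.458.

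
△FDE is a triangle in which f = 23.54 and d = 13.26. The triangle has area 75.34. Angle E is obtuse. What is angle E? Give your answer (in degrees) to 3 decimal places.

151.136

From area = ½·f·d·sin E, we get sin E = 2·area/(f·d) ≈ 0.48273.
Taking the obtuse solution, ∠E ≈ 151.14°.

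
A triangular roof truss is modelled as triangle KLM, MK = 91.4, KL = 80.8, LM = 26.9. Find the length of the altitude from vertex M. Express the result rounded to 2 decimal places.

Semiperimeter s = (26.9 + 91.4 + 80.8)/2 = 99.55.
Heron's formula: area = √(99.55·72.65·8.15·18.75) ≈ 1051.3.
The altitude from M has length 2·area/KL ≈ 26.022.

26.02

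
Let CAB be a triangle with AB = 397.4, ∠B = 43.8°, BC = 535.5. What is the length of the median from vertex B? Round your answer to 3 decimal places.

433.555

By the law of cosines, CA² = AB² + BC² − 2·AB·BC·cos B = 1.3749e+05, so CA ≈ 370.8.
Median from B: ½√(2·AB² + 2·BC² − CA²) ≈ 433.55.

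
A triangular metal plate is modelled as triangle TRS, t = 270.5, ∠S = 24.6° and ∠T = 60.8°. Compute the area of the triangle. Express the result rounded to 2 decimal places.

17390.59

The third angle is ∠R = 180° − ∠S − ∠T = 94.60°.
Law of sines: r = t·sin R/sin T ≈ 308.88.
Law of sines: s = t·sin S/sin T ≈ 129.
Area = ½·t·r·sin S ≈ 17391.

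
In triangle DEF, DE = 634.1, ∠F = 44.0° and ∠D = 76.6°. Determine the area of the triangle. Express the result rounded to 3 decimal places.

The third angle is ∠E = 180° − ∠F − ∠D = 59.40°.
Law of sines: EF = DE·sin D/sin F ≈ 887.97.
Law of sines: FD = DE·sin E/sin F ≈ 785.7.
Area = ½·DE·EF·sin E ≈ 2.4233e+05.

area ≈ 242326.014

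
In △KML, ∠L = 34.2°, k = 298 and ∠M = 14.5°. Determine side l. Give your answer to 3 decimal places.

The third angle is ∠K = 180° − ∠M − ∠L = 131.30°.
Law of sines: l = k·sin L/sin K ≈ 222.96.

222.959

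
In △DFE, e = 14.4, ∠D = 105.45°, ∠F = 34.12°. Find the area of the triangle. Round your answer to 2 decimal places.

The third angle is ∠E = 180° − ∠D − ∠F = 40.43°.
Law of sines: d = e·sin D/sin E ≈ 21.402.
Law of sines: f = e·sin F/sin E ≈ 12.455.
Area = ½·e·d·sin F ≈ 86.436.

area ≈ 86.44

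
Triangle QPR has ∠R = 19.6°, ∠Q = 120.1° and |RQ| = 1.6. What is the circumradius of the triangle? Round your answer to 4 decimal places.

1.2369

The third angle is ∠P = 180° − ∠R − ∠Q = 40.30°.
Law of sines: |PR| = |RQ|·sin Q/sin P ≈ 2.1402.
Law of sines: |QP| = |RQ|·sin R/sin P ≈ 0.82983.
Circumradius = |RQ|/(2 sin P) ≈ 1.2369.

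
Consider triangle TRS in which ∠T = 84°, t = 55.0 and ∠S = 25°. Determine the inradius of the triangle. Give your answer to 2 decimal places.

9.30

The third angle is ∠R = 180° − ∠S − ∠T = 71.00°.
Law of sines: r = t·sin R/sin T ≈ 52.29.
Law of sines: s = t·sin S/sin T ≈ 23.372.
Area = ½·t·r·sin S ≈ 607.71.
Semiperimeter p = (55+52.29+23.372)/2 = 65.331.
Inradius = area/p = 607.71/65.331 ≈ 9.3021.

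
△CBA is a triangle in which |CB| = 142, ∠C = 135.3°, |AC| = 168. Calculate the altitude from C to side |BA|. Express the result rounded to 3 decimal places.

h_C ≈ 58.491

By the law of cosines, |BA|² = |AC|² + |CB|² − 2·|AC|·|CB|·cos C = 82302, so |BA| ≈ 286.88.
Area = ½·|AC|·|CB|·sin C ≈ 8390.1.
The altitude from C has length 2·area/|BA| ≈ 58.491.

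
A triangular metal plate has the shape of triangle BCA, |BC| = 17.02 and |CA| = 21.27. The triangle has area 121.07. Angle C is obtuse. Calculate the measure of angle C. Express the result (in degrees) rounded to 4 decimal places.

∠C ≈ 138.0204°

From area = ½·|BC|·|CA|·sin C, we get sin C = 2·area/(|BC|·|CA|) ≈ 0.66887.
Taking the obtuse solution, ∠C ≈ 138.02°.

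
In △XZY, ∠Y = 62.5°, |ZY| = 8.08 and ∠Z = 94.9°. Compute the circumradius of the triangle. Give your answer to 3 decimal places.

R ≈ 10.513

The third angle is ∠X = 180° − ∠Z − ∠Y = 22.60°.
Law of sines: |YX| = |ZY|·sin Z/sin X ≈ 20.949.
Law of sines: |XZ| = |ZY|·sin Y/sin X ≈ 18.65.
Circumradius = |ZY|/(2 sin X) ≈ 10.513.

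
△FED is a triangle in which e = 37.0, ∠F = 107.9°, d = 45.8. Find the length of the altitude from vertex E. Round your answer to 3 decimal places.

43.583

By the law of cosines, f² = e² + d² − 2·e·d·cos F = 4508.3, so f ≈ 67.144.
Area = ½·e·d·sin F ≈ 806.29.
The altitude from E has length 2·area/e ≈ 43.583.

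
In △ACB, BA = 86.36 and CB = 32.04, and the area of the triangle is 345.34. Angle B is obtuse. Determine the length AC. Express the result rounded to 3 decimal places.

117.658

From area = ½·CB·BA·sin B, we get sin B = 2·area/(CB·BA) ≈ 0.24962.
Taking the obtuse solution, ∠B ≈ 165.55°.
Law of cosines then gives AC ≈ 117.66.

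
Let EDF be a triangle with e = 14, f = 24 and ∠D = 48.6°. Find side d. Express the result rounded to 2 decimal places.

By the law of cosines, d² = f² + e² − 2·f·e·cos D = 327.6, so d ≈ 18.1.

18.10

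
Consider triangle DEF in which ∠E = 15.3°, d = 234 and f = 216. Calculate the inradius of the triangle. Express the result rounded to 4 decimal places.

26.0236

By the law of cosines, e² = f² + d² − 2·f·d·cos E = 3906.8, so e ≈ 62.505.
Area = ½·f·d·sin E ≈ 6668.6.
Semiperimeter s = (234+62.505+216)/2 = 256.25.
Inradius = area/s = 6668.6/256.25 ≈ 26.024.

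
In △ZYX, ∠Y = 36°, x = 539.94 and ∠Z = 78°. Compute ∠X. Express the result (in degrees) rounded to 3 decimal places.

∠X ≈ 66.000°

The third angle is ∠X = 180° − ∠Z − ∠Y = 66.00°.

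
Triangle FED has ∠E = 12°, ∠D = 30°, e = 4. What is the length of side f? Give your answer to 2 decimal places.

The third angle is ∠F = 180° − ∠E − ∠D = 138.00°.
Law of sines: f = e·sin F/sin E ≈ 12.873.

12.87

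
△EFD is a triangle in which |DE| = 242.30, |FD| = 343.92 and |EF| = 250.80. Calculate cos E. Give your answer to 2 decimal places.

cos E ≈ 0.03

By the law of cosines, cos E = (|DE|² + |EF|² − |FD|²) / (2·|DE|·|EF|) ≈ 0.02739, so ∠E ≈ 88.43°.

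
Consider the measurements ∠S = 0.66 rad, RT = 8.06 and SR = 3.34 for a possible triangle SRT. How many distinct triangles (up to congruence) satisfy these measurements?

SR·sin S = 3.34·sin(0.66 rad) ≈ 2.048.
Since RT ≥ SR, exactly one triangle exists.

1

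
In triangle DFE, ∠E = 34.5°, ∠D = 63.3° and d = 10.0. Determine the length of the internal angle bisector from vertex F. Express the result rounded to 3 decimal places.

The third angle is ∠F = 180° − ∠E − ∠D = 82.20°.
Law of sines: f = d·sin F/sin D ≈ 11.09.
Law of sines: e = d·sin E/sin D ≈ 6.3401.
The bisector from F has length 2·e·d·cos(∠F/2)/(e+d) ≈ 5.8478.

5.848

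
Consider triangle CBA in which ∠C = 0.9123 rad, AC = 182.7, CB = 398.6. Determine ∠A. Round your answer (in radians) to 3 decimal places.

By the law of cosines, BA² = AC² + CB² − 2·AC·CB·cos C = 1.0313e+05, so BA ≈ 321.15.
Law of cosines again: cos A = (BA² + AC² − CB²)/(2·BA·AC) ≈ -0.19061, so ∠A ≈ 1.7626 rad.

∠A ≈ 1.763 rad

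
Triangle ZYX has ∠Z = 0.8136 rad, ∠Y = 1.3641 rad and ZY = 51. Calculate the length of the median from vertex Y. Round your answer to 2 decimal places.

37.36

The third angle is ∠X = π − ∠Z − ∠Y = 0.9639 rad.
Law of sines: YX = ZY·sin Z/sin X ≈ 45.123.
Law of sines: XZ = ZY·sin Y/sin X ≈ 60.766.
Median from Y: ½√(2·ZY² + 2·YX² − XZ²) ≈ 37.355.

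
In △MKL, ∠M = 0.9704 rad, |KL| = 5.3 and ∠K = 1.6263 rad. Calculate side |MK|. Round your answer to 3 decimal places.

3.329

The third angle is ∠L = π − ∠M − ∠K = 0.5449 rad.
Law of sines: |MK| = |KL|·sin L/sin M ≈ 3.3294.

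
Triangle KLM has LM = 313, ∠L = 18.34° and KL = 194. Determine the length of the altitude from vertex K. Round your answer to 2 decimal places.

By the law of cosines, MK² = KL² + LM² − 2·KL·LM·cos L = 20330, so MK ≈ 142.58.
Area = ½·KL·LM·sin L ≈ 9553.2.
The altitude from K has length 2·area/LM ≈ 61.043.

h_K ≈ 61.04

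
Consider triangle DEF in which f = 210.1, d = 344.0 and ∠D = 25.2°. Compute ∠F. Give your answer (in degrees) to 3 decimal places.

Law of sines: sin F = f·sin D/d ≈ 0.26005.
Since d ≥ f, only the acute value applies: ∠F ≈ 15.07°.
Then ∠E = 180° − ∠D − ∠F ≈ 139.73°.

15.073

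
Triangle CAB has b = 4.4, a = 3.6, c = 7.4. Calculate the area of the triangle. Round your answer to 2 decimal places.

5.59

Semiperimeter s = (7.4 + 3.6 + 4.4)/2 = 7.7.
Heron's formula: area = √(7.7·0.3·4.1·3.3) ≈ 5.5906.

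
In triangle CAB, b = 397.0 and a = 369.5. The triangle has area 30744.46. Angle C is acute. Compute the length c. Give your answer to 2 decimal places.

From area = ½·a·b·sin C, we get sin C = 2·area/(a·b) ≈ 0.41917.
Taking the acute solution, ∠C ≈ 24.78°.
Law of cosines then gives c ≈ 166.66.

166.66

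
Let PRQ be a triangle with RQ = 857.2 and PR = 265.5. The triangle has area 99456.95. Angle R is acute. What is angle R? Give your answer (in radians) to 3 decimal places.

From area = ½·PR·RQ·sin R, we get sin R = 2·area/(PR·RQ) ≈ 0.87401.
Taking the acute solution, ∠R ≈ 1.063 rad.

1.063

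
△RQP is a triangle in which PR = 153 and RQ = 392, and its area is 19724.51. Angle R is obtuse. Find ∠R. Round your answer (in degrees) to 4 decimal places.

From area = ½·PR·RQ·sin R, we get sin R = 2·area/(PR·RQ) ≈ 0.65775.
Taking the obtuse solution, ∠R ≈ 138.87°.

∠R ≈ 138.8717°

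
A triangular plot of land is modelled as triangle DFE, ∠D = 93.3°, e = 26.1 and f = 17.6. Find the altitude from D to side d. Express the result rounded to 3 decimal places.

h_D ≈ 14.194

By the law of cosines, d² = f² + e² − 2·f·e·cos D = 1043.9, so d ≈ 32.309.
Area = ½·f·e·sin D ≈ 229.3.
The altitude from D has length 2·area/d ≈ 14.194.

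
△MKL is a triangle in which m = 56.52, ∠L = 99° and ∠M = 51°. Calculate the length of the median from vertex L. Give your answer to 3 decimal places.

The third angle is ∠K = 180° − ∠L − ∠M = 30.00°.
Law of sines: k = m·sin K/sin M ≈ 36.364.
Law of sines: l = m·sin L/sin M ≈ 71.832.
Median from L: ½√(2·m² + 2·k² − l²) ≈ 31.12.

m_L ≈ 31.120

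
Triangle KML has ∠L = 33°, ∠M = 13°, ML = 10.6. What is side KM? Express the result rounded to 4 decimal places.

8.0257

The third angle is ∠K = 180° − ∠M − ∠L = 134.00°.
Law of sines: KM = ML·sin L/sin K ≈ 8.0257.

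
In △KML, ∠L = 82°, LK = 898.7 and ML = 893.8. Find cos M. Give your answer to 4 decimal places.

0.6537

By the law of cosines, KM² = ML² + LK² − 2·ML·LK·cos L = 1.383e+06, so KM ≈ 1176.
Law of cosines again: cos M = (KM² + ML² − LK²)/(2·KM·ML) ≈ 0.65368, so ∠M ≈ 49.18°.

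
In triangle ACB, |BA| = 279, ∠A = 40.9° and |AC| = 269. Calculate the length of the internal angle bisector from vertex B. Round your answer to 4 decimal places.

189.7761

By the law of cosines, |CB|² = |BA|² + |AC|² − 2·|BA|·|AC|·cos A = 36747, so |CB| ≈ 191.69.
Law of cosines again: cos B = (|CB|² + |BA|² − |AC|²)/(2·|CB|·|BA|) ≈ 0.39477, so ∠B ≈ 66.75°.
The bisector from B has length 2·|CB|·|BA|·cos(∠B/2)/(|CB|+|BA|) ≈ 189.78.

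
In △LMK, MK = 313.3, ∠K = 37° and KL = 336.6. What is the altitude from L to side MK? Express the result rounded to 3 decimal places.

By the law of cosines, LM² = MK² + KL² − 2·MK·KL·cos K = 43013, so LM ≈ 207.4.
Area = ½·MK·KL·sin K ≈ 31733.
The altitude from L has length 2·area/MK ≈ 202.57.

202.571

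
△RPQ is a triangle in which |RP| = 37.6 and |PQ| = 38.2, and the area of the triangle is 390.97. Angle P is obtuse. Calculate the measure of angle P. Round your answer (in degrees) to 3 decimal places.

∠P ≈ 147.016°

From area = ½·|RP|·|PQ|·sin P, we get sin P = 2·area/(|RP|·|PQ|) ≈ 0.54441.
Taking the obtuse solution, ∠P ≈ 147.02°.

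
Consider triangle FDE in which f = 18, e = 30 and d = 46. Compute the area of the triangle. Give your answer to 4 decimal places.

Semiperimeter s = (18 + 46 + 30)/2 = 47.
Heron's formula: area = √(47·29·1·17) ≈ 152.22.

area ≈ 152.2202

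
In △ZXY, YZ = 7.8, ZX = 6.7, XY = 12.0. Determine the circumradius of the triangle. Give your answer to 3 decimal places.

6.448

By the law of cosines, cos Z = (YZ² + ZX² − XY²) / (2·YZ·ZX) ≈ -0.36615, so ∠Z ≈ 1.946 rad.
Circumradius = XY/(2 sin Z) ≈ 6.4478.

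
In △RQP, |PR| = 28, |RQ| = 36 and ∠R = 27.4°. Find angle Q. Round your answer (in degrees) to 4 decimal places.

By the law of cosines, |QP|² = |PR|² + |RQ|² − 2·|PR|·|RQ|·cos R = 290.16, so |QP| ≈ 17.034.
Law of cosines again: cos Q = (|RQ|² + |QP|² − |PR|²)/(2·|RQ|·|QP|) ≈ 0.65405, so ∠Q ≈ 49.15°.

49.1526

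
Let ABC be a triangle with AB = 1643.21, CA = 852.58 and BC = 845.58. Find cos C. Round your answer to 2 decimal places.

By the law of cosines, cos C = (BC² + CA² − AB²) / (2·BC·CA) ≈ -0.87266, so ∠C ≈ 150.77°.

cos C ≈ -0.87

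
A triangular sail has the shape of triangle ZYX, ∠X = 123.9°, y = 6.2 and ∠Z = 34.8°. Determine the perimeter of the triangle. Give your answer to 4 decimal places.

perimeter ≈ 30.1077

The third angle is ∠Y = 180° − ∠X − ∠Z = 21.30°.
Law of sines: z = y·sin Z/sin Y ≈ 9.741.
Law of sines: x = y·sin X/sin Y ≈ 14.167.
Semiperimeter s = (9.741+6.2+14.167)/2 = 15.054.
Perimeter = 9.741 + 6.2 + 14.167 = 30.108.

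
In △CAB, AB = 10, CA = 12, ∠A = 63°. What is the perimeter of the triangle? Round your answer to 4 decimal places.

By the law of cosines, BC² = CA² + AB² − 2·CA·AB·cos A = 135.04, so BC ≈ 11.621.
Semiperimeter s = (10+11.621+12)/2 = 16.81.
Perimeter = 10 + 11.621 + 12 = 33.621.

33.6208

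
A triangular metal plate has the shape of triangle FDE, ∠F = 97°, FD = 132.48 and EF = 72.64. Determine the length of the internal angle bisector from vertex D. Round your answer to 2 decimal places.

t_D ≈ 140.40

By the law of cosines, DE² = EF² + FD² − 2·EF·FD·cos F = 25173, so DE ≈ 158.66.
Law of cosines again: cos D = (FD² + DE² − EF²)/(2·FD·DE) ≈ 0.89079, so ∠D ≈ 27.03°.
The bisector from D has length 2·FD·DE·cos(∠D/2)/(FD+DE) ≈ 140.4.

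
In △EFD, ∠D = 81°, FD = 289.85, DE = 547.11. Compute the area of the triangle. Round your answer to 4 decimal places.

Area = ½·FD·DE·sin D ≈ 78314.

78313.7263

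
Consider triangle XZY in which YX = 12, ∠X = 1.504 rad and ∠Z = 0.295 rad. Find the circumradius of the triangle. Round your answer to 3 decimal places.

R ≈ 20.637

The third angle is ∠Y = π − ∠X − ∠Z = 1.343 rad.
Law of sines: ZY = YX·sin X/sin Z ≈ 41.182.
Law of sines: XZ = YX·sin Y/sin Z ≈ 40.204.
Circumradius = YX/(2 sin Z) ≈ 20.637.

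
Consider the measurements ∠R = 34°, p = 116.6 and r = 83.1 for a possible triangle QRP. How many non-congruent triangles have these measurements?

p·sin R = 116.6·sin(34°) ≈ 65.2.
Since p sin R < r < p (65.2 < 83.1 < 116.6), two triangles exist.

2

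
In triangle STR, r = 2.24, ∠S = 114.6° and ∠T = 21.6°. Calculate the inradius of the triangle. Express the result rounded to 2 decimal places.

0.38

The third angle is ∠R = 180° − ∠S − ∠T = 43.80°.
Law of sines: s = r·sin S/sin R ≈ 2.9426.
Law of sines: t = r·sin T/sin R ≈ 1.1914.
Area = ½·r·s·sin T ≈ 1.2132.
Semiperimeter p = (2.9426+1.1914+2.24)/2 = 3.187.
Inradius = area/p = 1.2132/3.187 ≈ 0.38068.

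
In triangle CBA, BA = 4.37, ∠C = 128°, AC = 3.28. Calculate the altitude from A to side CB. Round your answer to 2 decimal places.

Law of sines: sin B = AC·sin C/BA ≈ 0.59146.
Since BA ≥ AC, only the acute value applies: ∠B ≈ 36.26°.
Then ∠A = 180° − ∠C − ∠B ≈ 15.74°.
Law of sines gives CB = BA·sin A/sin C ≈ 1.5043.
Area = ½·BA·AC·sin A ≈ 1.9441.
The altitude from A has length 2·area/CB ≈ 2.5847.

h_A ≈ 2.58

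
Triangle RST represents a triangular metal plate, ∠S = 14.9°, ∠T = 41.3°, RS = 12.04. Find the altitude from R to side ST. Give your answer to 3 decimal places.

The third angle is ∠R = 180° − ∠S − ∠T = 123.80°.
Law of sines: ST = RS·sin R/sin T ≈ 15.159.
Law of sines: TR = RS·sin S/sin T ≈ 4.6907.
Area = ½·RS·ST·sin S ≈ 23.465.
The altitude from R has length 2·area/ST ≈ 3.0959.

h_R ≈ 3.096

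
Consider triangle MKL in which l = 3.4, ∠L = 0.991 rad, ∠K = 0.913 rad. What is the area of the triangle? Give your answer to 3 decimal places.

area ≈ 5.167

The third angle is ∠M = π − ∠K − ∠L = 1.238 rad.
Law of sines: m = l·sin M/sin L ≈ 3.8407.
Law of sines: k = l·sin K/sin L ≈ 3.2162.
Area = ½·l·m·sin K ≈ 5.1668.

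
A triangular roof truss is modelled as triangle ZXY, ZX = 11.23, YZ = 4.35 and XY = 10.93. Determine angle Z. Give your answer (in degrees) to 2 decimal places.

By the law of cosines, cos Z = (YZ² + ZX² − XY²) / (2·YZ·ZX) ≈ 0.26172, so ∠Z ≈ 74.83°.

74.83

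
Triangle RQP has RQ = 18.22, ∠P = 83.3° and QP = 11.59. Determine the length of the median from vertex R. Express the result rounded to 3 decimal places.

Law of sines: sin R = QP·sin P/RQ ≈ 0.63177.
Since RQ ≥ QP, only the acute value applies: ∠R ≈ 39.18°.
Then ∠Q = 180° − ∠P − ∠R ≈ 57.52°.
Law of sines gives PR = RQ·sin Q/sin P ≈ 15.476.
Median from R: ½√(2·PR² + 2·RQ² − QP²) ≈ 15.879.

m_R ≈ 15.879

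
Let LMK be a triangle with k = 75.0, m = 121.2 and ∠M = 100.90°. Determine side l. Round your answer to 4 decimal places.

82.0757

Law of sines: sin K = k·sin M/m ≈ 0.60765.
Since m ≥ k, only the acute value applies: ∠K ≈ 37.42°.
Then ∠L = 180° − ∠M − ∠K ≈ 41.68°.
Law of sines gives l = m·sin L/sin M ≈ 82.076.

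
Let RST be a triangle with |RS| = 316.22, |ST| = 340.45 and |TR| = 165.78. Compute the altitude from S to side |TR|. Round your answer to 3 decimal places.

h_S ≈ 314.288

Semiperimeter s = (340.45 + 165.78 + 316.22)/2 = 411.23.
Heron's formula: area = √(411.23·70.775·245.45·95.005) ≈ 26051.
The altitude from S has length 2·area/|TR| ≈ 314.29.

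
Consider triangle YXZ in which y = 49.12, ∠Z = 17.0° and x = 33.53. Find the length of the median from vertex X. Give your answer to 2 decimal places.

m_X ≈ 33.45

By the law of cosines, z² = y² + x² − 2·y·x·cos Z = 386.98, so z ≈ 19.672.
Median from X: ½√(2·z² + 2·y² − x²) ≈ 33.449.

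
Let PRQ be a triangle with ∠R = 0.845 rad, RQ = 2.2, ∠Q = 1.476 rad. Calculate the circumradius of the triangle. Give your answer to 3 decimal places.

The third angle is ∠P = π − ∠R − ∠Q = 0.821 rad.
Law of sines: QP = RQ·sin R/sin P ≈ 2.2494.
Law of sines: PR = RQ·sin Q/sin P ≈ 2.9938.
Circumradius = RQ/(2 sin P) ≈ 1.5037.

1.504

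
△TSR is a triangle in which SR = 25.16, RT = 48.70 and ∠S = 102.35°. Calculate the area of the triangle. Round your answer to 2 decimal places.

450.53

Law of sines: sin T = SR·sin S/RT ≈ 0.50468.
Since RT ≥ SR, only the acute value applies: ∠T ≈ 30.31°.
Then ∠R = 180° − ∠S − ∠T ≈ 47.34°.
Law of sines gives TS = RT·sin R/sin S ≈ 36.662.
Area = ½·RT·SR·sin R ≈ 450.53.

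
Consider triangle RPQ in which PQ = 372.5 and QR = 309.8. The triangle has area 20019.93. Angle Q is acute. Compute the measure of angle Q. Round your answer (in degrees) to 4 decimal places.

∠Q ≈ 20.3018°

From area = ½·PQ·QR·sin Q, we get sin Q = 2·area/(PQ·QR) ≈ 0.34696.
Taking the acute solution, ∠Q ≈ 20.30°.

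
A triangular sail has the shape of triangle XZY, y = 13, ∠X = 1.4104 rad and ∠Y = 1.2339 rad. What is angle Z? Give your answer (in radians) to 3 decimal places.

∠Z ≈ 0.497 rad

The third angle is ∠Z = π − ∠Y − ∠X = 0.4973 rad.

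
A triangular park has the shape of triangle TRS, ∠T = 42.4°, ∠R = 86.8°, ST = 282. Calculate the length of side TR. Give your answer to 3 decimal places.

The third angle is ∠S = 180° − ∠T − ∠R = 50.80°.
Law of sines: TR = ST·sin S/sin R ≈ 218.88.

218.876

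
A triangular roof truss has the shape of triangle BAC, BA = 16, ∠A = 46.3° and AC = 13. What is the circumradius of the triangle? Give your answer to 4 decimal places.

R ≈ 8.1124

By the law of cosines, CB² = BA² + AC² − 2·BA·AC·cos A = 137.59, so CB ≈ 11.73.
Area = ½·BA·AC·sin A ≈ 75.189.
Circumradius = CB/(2 sin A) ≈ 8.1124.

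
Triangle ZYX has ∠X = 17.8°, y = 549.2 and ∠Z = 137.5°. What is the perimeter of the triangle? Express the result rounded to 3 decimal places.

perimeter ≈ 1838.897

The third angle is ∠Y = 180° − ∠X − ∠Z = 24.70°.
Law of sines: z = y·sin Z/sin Y ≈ 887.92.
Law of sines: x = y·sin X/sin Y ≈ 401.77.
Semiperimeter s = (887.92+549.2+401.77)/2 = 919.45.
Perimeter = 887.92 + 549.2 + 401.77 = 1838.9.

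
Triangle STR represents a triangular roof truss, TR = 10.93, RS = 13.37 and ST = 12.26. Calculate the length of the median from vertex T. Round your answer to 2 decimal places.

m_T ≈ 9.50

Median from T: ½√(2·ST² + 2·TR² − RS²) ≈ 9.4972.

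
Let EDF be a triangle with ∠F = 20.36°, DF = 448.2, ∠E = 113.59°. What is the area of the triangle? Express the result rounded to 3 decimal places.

The third angle is ∠D = 180° − ∠F − ∠E = 46.05°.
Law of sines: FE = DF·sin D/sin E ≈ 352.1.
Law of sines: ED = DF·sin F/sin E ≈ 170.16.
Area = ½·DF·FE·sin F ≈ 27453.

area ≈ 27452.972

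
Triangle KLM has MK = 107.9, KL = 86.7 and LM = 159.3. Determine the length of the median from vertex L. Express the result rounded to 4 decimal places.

m_L ≈ 116.3447

Median from L: ½√(2·KL² + 2·LM² − MK²) ≈ 116.34.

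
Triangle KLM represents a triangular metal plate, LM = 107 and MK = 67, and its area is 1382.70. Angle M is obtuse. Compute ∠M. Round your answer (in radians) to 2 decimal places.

∠M ≈ 2.75 rad

From area = ½·LM·MK·sin M, we get sin M = 2·area/(LM·MK) ≈ 0.38574.
Taking the obtuse solution, ∠M ≈ 2.7456 rad.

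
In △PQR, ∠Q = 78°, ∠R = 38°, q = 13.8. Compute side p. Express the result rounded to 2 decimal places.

The third angle is ∠P = 180° − ∠Q − ∠R = 64.00°.
Law of sines: p = q·sin P/sin Q ≈ 12.68.

12.68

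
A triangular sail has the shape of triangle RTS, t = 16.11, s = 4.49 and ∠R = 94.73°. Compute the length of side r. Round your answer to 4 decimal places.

17.0769

By the law of cosines, r² = t² + s² − 2·t·s·cos R = 291.62, so r ≈ 17.077.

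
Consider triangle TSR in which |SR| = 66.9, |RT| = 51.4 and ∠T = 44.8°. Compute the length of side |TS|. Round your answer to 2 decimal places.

Law of sines: sin S = |RT|·sin T/|SR| ≈ 0.54138.
Since |SR| ≥ |RT|, only the acute value applies: ∠S ≈ 32.78°.
Then ∠R = 180° − ∠T − ∠S ≈ 102.42°.
Law of sines gives |TS| = |SR|·sin R/sin T ≈ 92.72.

92.72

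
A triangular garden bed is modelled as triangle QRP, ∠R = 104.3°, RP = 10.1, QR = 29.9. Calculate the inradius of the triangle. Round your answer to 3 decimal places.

3.963

By the law of cosines, PQ² = QR² + RP² − 2·QR·RP·cos R = 1145.2, so PQ ≈ 33.841.
Area = ½·QR·RP·sin R ≈ 146.32.
Semiperimeter s = (10.1+33.841+29.9)/2 = 36.92.
Inradius = area/s = 146.32/36.92 ≈ 3.963.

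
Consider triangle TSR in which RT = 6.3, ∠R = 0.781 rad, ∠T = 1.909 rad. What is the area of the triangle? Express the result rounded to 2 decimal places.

area ≈ 30.20

The third angle is ∠S = π − ∠R − ∠T = 0.452 rad.
Law of sines: SR = RT·sin T/sin S ≈ 13.619.
Law of sines: TS = RT·sin R/sin S ≈ 10.163.
Area = ½·RT·SR·sin R ≈ 30.2.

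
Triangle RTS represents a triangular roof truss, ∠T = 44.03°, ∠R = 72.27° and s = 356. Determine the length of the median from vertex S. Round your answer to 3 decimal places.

The third angle is ∠S = 180° − ∠R − ∠T = 63.70°.
Law of sines: r = s·sin R/sin S ≈ 378.24.
Law of sines: t = s·sin T/sin S ≈ 276.
Median from S: ½√(2·r² + 2·t² − s²) ≈ 279.18.

m_S ≈ 279.176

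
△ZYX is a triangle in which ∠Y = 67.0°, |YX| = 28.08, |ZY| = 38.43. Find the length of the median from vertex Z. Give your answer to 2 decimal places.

By the law of cosines, |XZ|² = |ZY|² + |YX|² − 2·|ZY|·|YX|·cos Y = 1422.1, so |XZ| ≈ 37.71.
Median from Z: ½√(2·|XZ|² + 2·|ZY|² − |YX|²) ≈ 35.388.

35.39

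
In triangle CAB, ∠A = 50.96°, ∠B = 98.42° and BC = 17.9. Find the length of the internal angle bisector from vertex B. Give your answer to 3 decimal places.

9.263

The third angle is ∠C = 180° − ∠A − ∠B = 30.62°.
Law of sines: AB = BC·sin C/sin A ≈ 11.738.
Law of sines: CA = BC·sin B/sin A ≈ 22.798.
The bisector from B has length 2·AB·BC·cos(∠B/2)/(AB+BC) ≈ 9.2628.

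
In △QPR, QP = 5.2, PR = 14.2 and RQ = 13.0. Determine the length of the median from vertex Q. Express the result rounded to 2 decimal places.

Median from Q: ½√(2·RQ² + 2·QP² − PR²) ≈ 6.9.

m_Q ≈ 6.90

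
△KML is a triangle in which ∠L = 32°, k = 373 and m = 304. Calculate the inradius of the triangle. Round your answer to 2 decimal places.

By the law of cosines, l² = k² + m² − 2·k·m·cos L = 39221, so l ≈ 198.04.
Area = ½·k·m·sin L ≈ 30044.
Semiperimeter s = (373+304+198.04)/2 = 437.52.
Inradius = area/s = 30044/437.52 ≈ 68.669.

r ≈ 68.67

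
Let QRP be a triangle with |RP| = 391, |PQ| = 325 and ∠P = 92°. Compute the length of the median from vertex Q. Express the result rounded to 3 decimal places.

m_Q ≈ 385.072

By the law of cosines, |QR|² = |RP|² + |PQ|² − 2·|RP|·|PQ|·cos P = 2.6738e+05, so |QR| ≈ 517.08.
Median from Q: ½√(2·|PQ|² + 2·|QR|² − |RP|²) ≈ 385.07.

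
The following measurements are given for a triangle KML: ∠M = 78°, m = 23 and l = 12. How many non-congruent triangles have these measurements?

1

l·sin M = 12·sin(78°) ≈ 11.74.
Since m ≥ l, exactly one triangle exists.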